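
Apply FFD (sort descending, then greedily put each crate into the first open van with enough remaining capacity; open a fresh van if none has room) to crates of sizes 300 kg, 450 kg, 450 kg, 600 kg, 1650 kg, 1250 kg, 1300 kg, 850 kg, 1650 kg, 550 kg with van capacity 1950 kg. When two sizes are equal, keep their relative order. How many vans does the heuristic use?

5

Sorted descending: 1650, 1650, 1300, 1250, 850, 600, 550, 450, 450, 300.
  1650 → van 1 (new)  [load 1650/1950]
  1650 → van 2 (new)  [load 1650/1950]
  1300 → van 3 (new)  [load 1300/1950]
  1250 → van 4 (new)  [load 1250/1950]
  850 → van 5 (new)  [load 850/1950]
  600 → van 3  [load 1900/1950]
  550 → van 4  [load 1800/1950]
  450 → van 5  [load 1300/1950]
  450 → van 5  [load 1750/1950]
  300 → van 1  [load 1950/1950]
5 vans opened.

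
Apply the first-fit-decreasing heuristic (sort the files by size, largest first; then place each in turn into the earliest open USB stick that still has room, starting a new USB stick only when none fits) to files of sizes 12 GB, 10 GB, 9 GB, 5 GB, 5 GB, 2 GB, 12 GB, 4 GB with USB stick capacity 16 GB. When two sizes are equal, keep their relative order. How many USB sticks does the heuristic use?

4

Sorted descending: 12, 12, 10, 9, 5, 5, 4, 2.
  12 → USB stick 1 (new)  [load 12/16]
  12 → USB stick 2 (new)  [load 12/16]
  10 → USB stick 3 (new)  [load 10/16]
  9 → USB stick 4 (new)  [load 9/16]
  5 → USB stick 3  [load 15/16]
  5 → USB stick 4  [load 14/16]
  4 → USB stick 1  [load 16/16]
  2 → USB stick 2  [load 14/16]
4 USB sticks opened.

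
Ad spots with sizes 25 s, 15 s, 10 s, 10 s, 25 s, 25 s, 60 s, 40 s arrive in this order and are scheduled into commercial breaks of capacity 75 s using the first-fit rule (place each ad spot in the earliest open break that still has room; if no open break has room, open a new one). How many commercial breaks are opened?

4

  25 → break 1 (new)  [load 25/75]
  15 → break 1  [load 40/75]
  10 → break 1  [load 50/75]
  10 → break 1  [load 60/75]
  25 → break 2 (new)  [load 25/75]
  25 → break 2  [load 50/75]
  60 → break 3 (new)  [load 60/75]
  40 → break 4 (new)  [load 40/75]
4 commercial breaks opened.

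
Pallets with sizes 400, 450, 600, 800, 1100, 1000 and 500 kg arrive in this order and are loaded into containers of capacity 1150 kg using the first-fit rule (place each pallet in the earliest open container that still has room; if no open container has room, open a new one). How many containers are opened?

5

  400 → container 1 (new)  [load 400/1150]
  450 → container 1  [load 850/1150]
  600 → container 2 (new)  [load 600/1150]
  800 → container 3 (new)  [load 800/1150]
  1100 → container 4 (new)  [load 1100/1150]
  1000 → container 5 (new)  [load 1000/1150]
  500 → container 2  [load 1100/1150]
5 containers opened.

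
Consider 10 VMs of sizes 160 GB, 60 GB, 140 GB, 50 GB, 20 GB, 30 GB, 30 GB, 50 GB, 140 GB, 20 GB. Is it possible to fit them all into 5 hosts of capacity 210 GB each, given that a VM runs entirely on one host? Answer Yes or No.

Yes

A valid assignment using 4 hosts:
  host 1: 160 + 50 = 210
  host 2: 140 + 60 = 200
  host 3: 140 + 50 + 20 = 210
  host 4: 30 + 30 + 20 = 80
That uses only 4 ≤ 5, so 5 hosts are enough.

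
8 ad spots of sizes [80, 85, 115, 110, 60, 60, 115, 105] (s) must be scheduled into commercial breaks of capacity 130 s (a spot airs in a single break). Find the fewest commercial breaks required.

Total = 115 + 115 + 110 + 105 + 85 + 80 + 60 + 60 = 730 s.
Lower bound: ⌈730/130⌉ = 6 commercial breaks.
A packing using 7 commercial breaks:
  break 1: 115 = 115
  break 2: 115 = 115
  break 3: 110 = 110
  break 4: 105 = 105
  break 5: 85 = 85
  break 6: 80 = 80
  break 7: 60 + 60 = 120
No arrangement into 6 commercial breaks stays within capacity, so 7 is optimal.

7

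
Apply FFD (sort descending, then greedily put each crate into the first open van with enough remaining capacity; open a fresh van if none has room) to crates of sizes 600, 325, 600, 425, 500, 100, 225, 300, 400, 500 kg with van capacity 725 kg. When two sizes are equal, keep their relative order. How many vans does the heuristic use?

6

Sorted descending: 600, 600, 500, 500, 425, 400, 325, 300, 225, 100.
  600 → van 1 (new)  [load 600/725]
  600 → van 2 (new)  [load 600/725]
  500 → van 3 (new)  [load 500/725]
  500 → van 4 (new)  [load 500/725]
  425 → van 5 (new)  [load 425/725]
  400 → van 6 (new)  [load 400/725]
  325 → van 6  [load 725/725]
  300 → van 5  [load 725/725]
  225 → van 3  [load 725/725]
  100 → van 1  [load 700/725]
6 vans opened.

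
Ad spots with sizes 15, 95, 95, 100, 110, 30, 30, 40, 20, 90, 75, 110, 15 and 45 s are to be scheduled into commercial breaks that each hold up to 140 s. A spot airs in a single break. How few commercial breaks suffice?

Total = 110 + 110 + 100 + 95 + 95 + 90 + 75 + 45 + 40 + 30 + 30 + 20 + 15 + 15 = 870 s.
Lower bound: ⌈870/140⌉ = 7 commercial breaks.
A packing using 7 commercial breaks:
  break 1: 110 + 30 = 140
  break 2: 110 + 30 = 140
  break 3: 100 + 40 = 140
  break 4: 95 + 45 = 140
  break 5: 95 + 20 + 15 = 130
  break 6: 90 + 15 = 105
  break 7: 75 = 75
This matches the lower bound, so 7 is optimal.

7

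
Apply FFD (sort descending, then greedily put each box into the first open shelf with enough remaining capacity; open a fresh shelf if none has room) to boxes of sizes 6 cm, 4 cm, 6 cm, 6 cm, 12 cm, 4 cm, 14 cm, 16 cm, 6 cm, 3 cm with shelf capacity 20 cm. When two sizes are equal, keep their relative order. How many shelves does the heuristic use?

4

Sorted descending: 16, 14, 12, 6, 6, 6, 6, 4, 4, 3.
  16 → shelf 1 (new)  [load 16/20]
  14 → shelf 2 (new)  [load 14/20]
  12 → shelf 3 (new)  [load 12/20]
  6 → shelf 2  [load 20/20]
  6 → shelf 3  [load 18/20]
  6 → shelf 4 (new)  [load 6/20]
  6 → shelf 4  [load 12/20]
  4 → shelf 1  [load 20/20]
  4 → shelf 4  [load 16/20]
  3 → shelf 4  [load 19/20]
4 shelves opened.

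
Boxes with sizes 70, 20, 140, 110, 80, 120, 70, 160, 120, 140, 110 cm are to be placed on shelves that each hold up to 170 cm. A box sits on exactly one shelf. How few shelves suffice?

Total = 160 + 140 + 140 + 120 + 120 + 110 + 110 + 80 + 70 + 70 + 20 = 1140 cm.
Lower bound: ⌈1140/170⌉ = 7 shelves.
A packing using 9 shelves:
  shelf 1: 160 = 160
  shelf 2: 140 + 20 = 160
  shelf 3: 140 = 140
  shelf 4: 120 = 120
  shelf 5: 120 = 120
  shelf 6: 110 = 110
  shelf 7: 110 = 110
  shelf 8: 80 + 70 = 150
  shelf 9: 70 = 70
No arrangement into 8 shelves stays within capacity, so 9 is optimal.

9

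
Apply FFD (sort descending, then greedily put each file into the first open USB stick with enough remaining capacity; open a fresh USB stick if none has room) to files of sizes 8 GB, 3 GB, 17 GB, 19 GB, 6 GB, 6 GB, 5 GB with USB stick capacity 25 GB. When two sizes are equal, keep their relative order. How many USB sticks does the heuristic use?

Sorted descending: 19, 17, 8, 6, 6, 5, 3.
  19 → USB stick 1 (new)  [load 19/25]
  17 → USB stick 2 (new)  [load 17/25]
  8 → USB stick 2  [load 25/25]
  6 → USB stick 1  [load 25/25]
  6 → USB stick 3 (new)  [load 6/25]
  5 → USB stick 3  [load 11/25]
  3 → USB stick 3  [load 14/25]
3 USB sticks opened.

3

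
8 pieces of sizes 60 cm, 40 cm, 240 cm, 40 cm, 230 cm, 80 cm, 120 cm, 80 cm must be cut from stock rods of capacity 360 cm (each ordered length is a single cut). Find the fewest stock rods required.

Total = 240 + 230 + 120 + 80 + 80 + 60 + 40 + 40 = 890 cm.
Lower bound: ⌈890/360⌉ = 3 stock rods.
A packing using 3 stock rods:
  stock rod 1: 240 + 120 = 360
  stock rod 2: 230 + 80 + 40 = 350
  stock rod 3: 80 + 60 + 40 = 180
This matches the lower bound, so 3 is optimal.

3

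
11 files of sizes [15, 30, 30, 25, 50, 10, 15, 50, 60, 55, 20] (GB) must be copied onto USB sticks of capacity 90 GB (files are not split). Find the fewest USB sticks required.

4

Total = 60 + 55 + 50 + 50 + 30 + 30 + 25 + 20 + 15 + 15 + 10 = 360 GB.
Lower bound: ⌈360/90⌉ = 4 USB sticks.
A packing using 4 USB sticks:
  USB stick 1: 60 + 30 = 90
  USB stick 2: 55 + 20 + 15 = 90
  USB stick 3: 50 + 30 + 10 = 90
  USB stick 4: 50 + 25 + 15 = 90
This matches the lower bound, so 4 is optimal.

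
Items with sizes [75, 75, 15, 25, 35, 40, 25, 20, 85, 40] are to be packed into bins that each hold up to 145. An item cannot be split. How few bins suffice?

Total = 85 + 75 + 75 + 40 + 40 + 35 + 25 + 25 + 20 + 15 = 435.
Lower bound: ⌈435/145⌉ = 3 bins.
A packing using 4 bins:
  bin 1: 85 + 40 + 20 = 145
  bin 2: 75 + 40 + 25 = 140
  bin 3: 75 + 35 + 25 = 135
  bin 4: 15 = 15
No arrangement into 3 bins stays within capacity, so 4 is optimal.

4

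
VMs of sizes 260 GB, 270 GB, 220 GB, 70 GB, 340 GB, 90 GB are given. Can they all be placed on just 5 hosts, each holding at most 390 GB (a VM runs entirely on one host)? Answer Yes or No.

Yes

A valid assignment using 4 hosts:
  host 1: 340 = 340
  host 2: 270 + 90 = 360
  host 3: 260 + 70 = 330
  host 4: 220 = 220
That uses only 4 ≤ 5, so 5 hosts are enough.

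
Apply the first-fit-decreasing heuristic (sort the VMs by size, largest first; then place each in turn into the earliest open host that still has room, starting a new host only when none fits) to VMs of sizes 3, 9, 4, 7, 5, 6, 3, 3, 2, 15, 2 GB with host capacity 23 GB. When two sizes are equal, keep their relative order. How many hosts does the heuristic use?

3

Sorted descending: 15, 9, 7, 6, 5, 4, 3, 3, 3, 2, 2.
  15 → host 1 (new)  [load 15/23]
  9 → host 2 (new)  [load 9/23]
  7 → host 1  [load 22/23]
  6 → host 2  [load 15/23]
  5 → host 2  [load 20/23]
  4 → host 3 (new)  [load 4/23]
  3 → host 2  [load 23/23]
  3 → host 3  [load 7/23]
  3 → host 3  [load 10/23]
  2 → host 3  [load 12/23]
  2 → host 3  [load 14/23]
3 hosts opened.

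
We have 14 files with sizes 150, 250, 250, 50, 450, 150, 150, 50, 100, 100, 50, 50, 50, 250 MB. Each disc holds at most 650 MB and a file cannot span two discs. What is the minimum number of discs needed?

4

Total = 450 + 250 + 250 + 250 + 150 + 150 + 150 + 100 + 100 + 50 + 50 + 50 + 50 + 50 = 2100 MB.
Lower bound: ⌈2100/650⌉ = 4 discs.
A packing using 4 discs:
  disc 1: 450 + 150 + 50 = 650
  disc 2: 250 + 250 + 150 = 650
  disc 3: 250 + 150 + 100 + 100 + 50 = 650
  disc 4: 50 + 50 + 50 = 150
This matches the lower bound, so 4 is optimal.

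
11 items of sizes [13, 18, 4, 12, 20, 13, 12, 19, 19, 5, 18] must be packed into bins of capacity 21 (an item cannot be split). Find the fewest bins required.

Total = 20 + 19 + 19 + 18 + 18 + 13 + 13 + 12 + 12 + 5 + 4 = 153.
Lower bound: ⌈153/21⌉ = 8 bins.
Also, 9 items each exceed 21/2, and no two of those can share a bin, so at least 9 bins are needed.
A packing using 9 bins:
  bin 1: 20 = 20
  bin 2: 19 = 19
  bin 3: 19 = 19
  bin 4: 18 = 18
  bin 5: 18 = 18
  bin 6: 13 + 5 = 18
  bin 7: 13 + 4 = 17
  bin 8: 12 = 12
  bin 9: 12 = 12
This matches the lower bound, so 9 is optimal.

9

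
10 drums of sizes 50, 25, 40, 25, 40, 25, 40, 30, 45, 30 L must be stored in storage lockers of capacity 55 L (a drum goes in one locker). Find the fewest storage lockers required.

Total = 50 + 45 + 40 + 40 + 40 + 30 + 30 + 25 + 25 + 25 = 350 L.
Lower bound: ⌈350/55⌉ = 7 storage lockers.
A packing using 8 storage lockers:
  locker 1: 50 = 50
  locker 2: 45 = 45
  locker 3: 40 = 40
  locker 4: 40 = 40
  locker 5: 40 = 40
  locker 6: 30 + 25 = 55
  locker 7: 30 + 25 = 55
  locker 8: 25 = 25
No arrangement into 7 storage lockers stays within capacity, so 8 is optimal.

8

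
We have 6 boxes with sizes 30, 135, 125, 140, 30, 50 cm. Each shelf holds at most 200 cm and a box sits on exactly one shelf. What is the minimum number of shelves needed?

Total = 140 + 135 + 125 + 50 + 30 + 30 = 510 cm.
Lower bound: ⌈510/200⌉ = 3 shelves.
A packing using 3 shelves:
  shelf 1: 140 + 50 = 190
  shelf 2: 135 + 30 + 30 = 195
  shelf 3: 125 = 125
This matches the lower bound, so 3 is optimal.

3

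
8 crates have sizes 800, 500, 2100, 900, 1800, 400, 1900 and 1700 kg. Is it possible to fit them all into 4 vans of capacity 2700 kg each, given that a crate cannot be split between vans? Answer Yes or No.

A valid assignment using 4 vans:
  van 1: 2100 + 500 = 2600
  van 2: 1900 + 800 = 2700
  van 3: 1800 + 900 = 2700
  van 4: 1700 + 400 = 2100
Every load is within 2700 kg, so 4 vans suffice.

Yes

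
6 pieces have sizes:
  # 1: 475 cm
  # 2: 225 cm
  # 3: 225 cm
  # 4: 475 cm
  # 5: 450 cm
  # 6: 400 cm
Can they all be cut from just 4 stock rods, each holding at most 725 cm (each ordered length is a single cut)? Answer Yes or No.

Yes

A valid assignment using 4 stock rods:
  stock rod 1: 475 + 225 = 700
  stock rod 2: 475 + 225 = 700
  stock rod 3: 450 = 450
  stock rod 4: 400 = 400
Every load is within 725 cm, so 4 stock rods suffice.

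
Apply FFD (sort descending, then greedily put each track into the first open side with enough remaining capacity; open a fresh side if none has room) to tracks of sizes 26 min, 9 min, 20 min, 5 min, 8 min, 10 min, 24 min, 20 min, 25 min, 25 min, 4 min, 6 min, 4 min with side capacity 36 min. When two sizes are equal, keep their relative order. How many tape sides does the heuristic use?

Sorted descending: 26, 25, 25, 24, 20, 20, 10, 9, 8, 6, 5, 4, 4.
  26 → side 1 (new)  [load 26/36]
  25 → side 2 (new)  [load 25/36]
  25 → side 3 (new)  [load 25/36]
  24 → side 4 (new)  [load 24/36]
  20 → side 5 (new)  [load 20/36]
  20 → side 6 (new)  [load 20/36]
  10 → side 1  [load 36/36]
  9 → side 2  [load 34/36]
  8 → side 3  [load 33/36]
  6 → side 4  [load 30/36]
  5 → side 4  [load 35/36]
  4 → side 5  [load 24/36]
  4 → side 5  [load 28/36]
6 tape sides opened.

6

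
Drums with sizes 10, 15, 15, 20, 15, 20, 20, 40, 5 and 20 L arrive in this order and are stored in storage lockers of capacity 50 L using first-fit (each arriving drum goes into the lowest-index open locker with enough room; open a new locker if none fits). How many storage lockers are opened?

5

  10 → locker 1 (new)  [load 10/50]
  15 → locker 1  [load 25/50]
  15 → locker 1  [load 40/50]
  20 → locker 2 (new)  [load 20/50]
  15 → locker 2  [load 35/50]
  20 → locker 3 (new)  [load 20/50]
  20 → locker 3  [load 40/50]
  40 → locker 4 (new)  [load 40/50]
  5 → locker 1  [load 45/50]
  20 → locker 5 (new)  [load 20/50]
5 storage lockers opened.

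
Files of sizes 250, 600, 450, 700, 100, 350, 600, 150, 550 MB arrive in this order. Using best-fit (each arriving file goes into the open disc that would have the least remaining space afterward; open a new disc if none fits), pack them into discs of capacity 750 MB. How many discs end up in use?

  250 → disc 1 (new)  [load 250/750]
  600 → disc 2 (new)  [load 600/750]
  450 → disc 1  [load 700/750]
  700 → disc 3 (new)  [load 700/750]
  100 → disc 2  [load 700/750]
  350 → disc 4 (new)  [load 350/750]
  600 → disc 5 (new)  [load 600/750]
  150 → disc 5  [load 750/750]
  550 → disc 6 (new)  [load 550/750]
6 discs opened.

6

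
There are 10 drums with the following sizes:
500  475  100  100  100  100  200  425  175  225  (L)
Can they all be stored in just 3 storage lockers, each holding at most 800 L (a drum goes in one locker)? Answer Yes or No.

Yes

A valid assignment using 3 storage lockers:
  locker 1: 500 + 200 + 100 = 800
  locker 2: 475 + 225 + 100 = 800
  locker 3: 425 + 175 + 100 + 100 = 800
Every load is within 800 L, so 3 storage lockers suffice.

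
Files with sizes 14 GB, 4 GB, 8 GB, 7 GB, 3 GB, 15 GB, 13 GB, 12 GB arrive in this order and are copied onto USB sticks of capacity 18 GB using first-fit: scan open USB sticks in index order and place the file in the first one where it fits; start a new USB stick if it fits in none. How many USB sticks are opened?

5

  14 → USB stick 1 (new)  [load 14/18]
  4 → USB stick 1  [load 18/18]
  8 → USB stick 2 (new)  [load 8/18]
  7 → USB stick 2  [load 15/18]
  3 → USB stick 2  [load 18/18]
  15 → USB stick 3 (new)  [load 15/18]
  13 → USB stick 4 (new)  [load 13/18]
  12 → USB stick 5 (new)  [load 12/18]
5 USB sticks opened.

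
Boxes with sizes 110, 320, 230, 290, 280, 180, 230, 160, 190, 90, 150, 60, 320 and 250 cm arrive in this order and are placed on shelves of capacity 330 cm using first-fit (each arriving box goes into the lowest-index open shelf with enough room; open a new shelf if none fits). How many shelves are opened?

  110 → shelf 1 (new)  [load 110/330]
  320 → shelf 2 (new)  [load 320/330]
  230 → shelf 3 (new)  [load 230/330]
  290 → shelf 4 (new)  [load 290/330]
  280 → shelf 5 (new)  [load 280/330]
  180 → shelf 1  [load 290/330]
  230 → shelf 6 (new)  [load 230/330]
  160 → shelf 7 (new)  [load 160/330]
  190 → shelf 8 (new)  [load 190/330]
  90 → shelf 3  [load 320/330]
  150 → shelf 7  [load 310/330]
  60 → shelf 6  [load 290/330]
  320 → shelf 9 (new)  [load 320/330]
  250 → shelf 10 (new)  [load 250/330]
10 shelves opened.

10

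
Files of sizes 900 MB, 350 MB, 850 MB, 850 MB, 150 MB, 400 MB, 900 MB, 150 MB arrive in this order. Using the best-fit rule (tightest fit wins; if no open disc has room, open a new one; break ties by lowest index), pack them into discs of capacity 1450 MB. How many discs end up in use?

  900 → disc 1 (new)  [load 900/1450]
  350 → disc 1  [load 1250/1450]
  850 → disc 2 (new)  [load 850/1450]
  850 → disc 3 (new)  [load 850/1450]
  150 → disc 1  [load 1400/1450]
  400 → disc 2  [load 1250/1450]
  900 → disc 4 (new)  [load 900/1450]
  150 → disc 2  [load 1400/1450]
4 discs opened.

4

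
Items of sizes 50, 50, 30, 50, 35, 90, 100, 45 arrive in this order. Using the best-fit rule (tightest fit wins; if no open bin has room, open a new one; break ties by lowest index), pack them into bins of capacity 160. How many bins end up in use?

  50 → bin 1 (new)  [load 50/160]
  50 → bin 1  [load 100/160]
  30 → bin 1  [load 130/160]
  50 → bin 2 (new)  [load 50/160]
  35 → bin 2  [load 85/160]
  90 → bin 3 (new)  [load 90/160]
  100 → bin 4 (new)  [load 100/160]
  45 → bin 4  [load 145/160]
4 bins opened.

4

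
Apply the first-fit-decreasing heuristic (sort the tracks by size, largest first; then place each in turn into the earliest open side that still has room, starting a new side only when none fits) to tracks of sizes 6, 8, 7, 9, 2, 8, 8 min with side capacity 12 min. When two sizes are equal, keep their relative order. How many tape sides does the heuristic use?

Sorted descending: 9, 8, 8, 8, 7, 6, 2.
  9 → side 1 (new)  [load 9/12]
  8 → side 2 (new)  [load 8/12]
  8 → side 3 (new)  [load 8/12]
  8 → side 4 (new)  [load 8/12]
  7 → side 5 (new)  [load 7/12]
  6 → side 6 (new)  [load 6/12]
  2 → side 1  [load 11/12]
6 tape sides opened.

6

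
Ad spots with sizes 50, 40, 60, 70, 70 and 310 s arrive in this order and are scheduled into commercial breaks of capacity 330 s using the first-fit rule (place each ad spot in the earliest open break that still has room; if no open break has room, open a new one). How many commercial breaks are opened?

  50 → break 1 (new)  [load 50/330]
  40 → break 1  [load 90/330]
  60 → break 1  [load 150/330]
  70 → break 1  [load 220/330]
  70 → break 1  [load 290/330]
  310 → break 2 (new)  [load 310/330]
2 commercial breaks opened.

2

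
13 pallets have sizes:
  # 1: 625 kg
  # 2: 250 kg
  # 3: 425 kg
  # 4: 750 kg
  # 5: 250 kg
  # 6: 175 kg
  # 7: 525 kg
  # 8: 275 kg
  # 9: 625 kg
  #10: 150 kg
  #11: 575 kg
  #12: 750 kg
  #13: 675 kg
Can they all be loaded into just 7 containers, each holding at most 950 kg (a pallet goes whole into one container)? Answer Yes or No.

Yes

A valid assignment using 7 containers:
  container 1: 750 + 175 = 925
  container 2: 750 + 150 = 900
  container 3: 675 + 275 = 950
  container 4: 625 + 250 = 875
  container 5: 625 + 250 = 875
  container 6: 575 = 575
  container 7: 525 + 425 = 950
Every load is within 950 kg, so 7 containers suffice.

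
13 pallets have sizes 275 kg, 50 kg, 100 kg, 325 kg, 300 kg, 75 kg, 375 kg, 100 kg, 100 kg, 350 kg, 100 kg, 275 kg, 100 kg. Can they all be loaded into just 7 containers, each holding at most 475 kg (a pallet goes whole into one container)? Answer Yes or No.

A valid assignment using 6 containers:
  container 1: 375 + 100 = 475
  container 2: 350 + 100 = 450
  container 3: 325 + 100 + 50 = 475
  container 4: 300 + 100 + 75 = 475
  container 5: 275 + 100 = 375
  container 6: 275 = 275
That uses only 6 ≤ 7, so 7 containers are enough.

Yes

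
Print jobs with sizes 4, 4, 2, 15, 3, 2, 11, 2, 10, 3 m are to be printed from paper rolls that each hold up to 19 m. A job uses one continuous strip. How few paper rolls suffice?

Total = 15 + 11 + 10 + 4 + 4 + 3 + 3 + 2 + 2 + 2 = 56 m.
Lower bound: ⌈56/19⌉ = 3 paper rolls.
A packing using 3 paper rolls:
  roll 1: 15 + 4 = 19
  roll 2: 11 + 4 + 3 = 18
  roll 3: 10 + 3 + 2 + 2 + 2 = 19
This matches the lower bound, so 3 is optimal.

3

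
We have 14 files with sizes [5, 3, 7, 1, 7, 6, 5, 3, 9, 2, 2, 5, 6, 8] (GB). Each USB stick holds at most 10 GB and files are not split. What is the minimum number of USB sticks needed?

Total = 9 + 8 + 7 + 7 + 6 + 6 + 5 + 5 + 5 + 3 + 3 + 2 + 2 + 1 = 69 GB.
Lower bound: ⌈69/10⌉ = 7 USB sticks.
A packing using 8 USB sticks:
  USB stick 1: 9 + 1 = 10
  USB stick 2: 8 + 2 = 10
  USB stick 3: 7 + 3 = 10
  USB stick 4: 7 + 3 = 10
  USB stick 5: 6 + 2 = 8
  USB stick 6: 6 = 6
  USB stick 7: 5 + 5 = 10
  USB stick 8: 5 = 5
No arrangement into 7 USB sticks stays within capacity, so 8 is optimal.

8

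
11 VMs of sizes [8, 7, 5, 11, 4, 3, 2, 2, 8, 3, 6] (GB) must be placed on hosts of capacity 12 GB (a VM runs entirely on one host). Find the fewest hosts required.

Total = 11 + 8 + 8 + 7 + 6 + 5 + 4 + 3 + 3 + 2 + 2 = 59 GB.
Lower bound: ⌈59/12⌉ = 5 hosts.
A packing using 5 hosts:
  host 1: 11 = 11
  host 2: 8 + 4 = 12
  host 3: 8 + 2 + 2 = 12
  host 4: 7 + 5 = 12
  host 5: 6 + 3 + 3 = 12
This matches the lower bound, so 5 is optimal.

5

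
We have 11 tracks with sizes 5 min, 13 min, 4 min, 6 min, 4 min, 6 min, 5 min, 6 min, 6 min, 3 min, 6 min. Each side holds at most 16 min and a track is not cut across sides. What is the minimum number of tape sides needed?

4

Total = 13 + 6 + 6 + 6 + 6 + 6 + 5 + 5 + 4 + 4 + 3 = 64 min.
Lower bound: ⌈64/16⌉ = 4 tape sides.
A packing using 4 tape sides:
  side 1: 13 + 3 = 16
  side 2: 6 + 6 + 4 = 16
  side 3: 6 + 6 + 4 = 16
  side 4: 6 + 5 + 5 = 16
This matches the lower bound, so 4 is optimal.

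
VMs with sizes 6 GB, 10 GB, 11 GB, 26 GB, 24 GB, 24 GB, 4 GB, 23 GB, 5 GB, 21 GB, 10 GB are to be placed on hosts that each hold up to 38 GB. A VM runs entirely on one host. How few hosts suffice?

5

Total = 26 + 24 + 24 + 23 + 21 + 11 + 10 + 10 + 6 + 5 + 4 = 164 GB.
Lower bound: ⌈164/38⌉ = 5 hosts.
A packing using 5 hosts:
  host 1: 26 + 11 = 37
  host 2: 24 + 10 + 4 = 38
  host 3: 24 + 10 = 34
  host 4: 23 + 6 + 5 = 34
  host 5: 21 = 21
This matches the lower bound, so 5 is optimal.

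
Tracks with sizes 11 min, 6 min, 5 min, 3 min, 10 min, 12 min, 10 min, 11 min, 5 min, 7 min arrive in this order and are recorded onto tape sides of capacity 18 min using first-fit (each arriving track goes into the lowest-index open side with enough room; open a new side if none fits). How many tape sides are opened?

5

  11 → side 1 (new)  [load 11/18]
  6 → side 1  [load 17/18]
  5 → side 2 (new)  [load 5/18]
  3 → side 2  [load 8/18]
  10 → side 2  [load 18/18]
  12 → side 3 (new)  [load 12/18]
  10 → side 4 (new)  [load 10/18]
  11 → side 5 (new)  [load 11/18]
  5 → side 3  [load 17/18]
  7 → side 4  [load 17/18]
5 tape sides opened.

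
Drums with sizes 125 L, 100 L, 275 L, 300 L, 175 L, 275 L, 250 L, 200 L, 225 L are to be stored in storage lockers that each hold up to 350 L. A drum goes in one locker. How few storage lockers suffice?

7

Total = 300 + 275 + 275 + 250 + 225 + 200 + 175 + 125 + 100 = 1925 L.
Lower bound: ⌈1925/350⌉ = 6 storage lockers.
A packing using 7 storage lockers:
  locker 1: 300 = 300
  locker 2: 275 = 275
  locker 3: 275 = 275
  locker 4: 250 + 100 = 350
  locker 5: 225 + 125 = 350
  locker 6: 200 = 200
  locker 7: 175 = 175
No arrangement into 6 storage lockers stays within capacity, so 7 is optimal.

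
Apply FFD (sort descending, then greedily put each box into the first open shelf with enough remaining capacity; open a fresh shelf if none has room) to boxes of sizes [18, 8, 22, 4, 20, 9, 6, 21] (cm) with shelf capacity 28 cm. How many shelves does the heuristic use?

Sorted descending: 22, 21, 20, 18, 9, 8, 6, 4.
  22 → shelf 1 (new)  [load 22/28]
  21 → shelf 2 (new)  [load 21/28]
  20 → shelf 3 (new)  [load 20/28]
  18 → shelf 4 (new)  [load 18/28]
  9 → shelf 4  [load 27/28]
  8 → shelf 3  [load 28/28]
  6 → shelf 1  [load 28/28]
  4 → shelf 2  [load 25/28]
4 shelves opened.

4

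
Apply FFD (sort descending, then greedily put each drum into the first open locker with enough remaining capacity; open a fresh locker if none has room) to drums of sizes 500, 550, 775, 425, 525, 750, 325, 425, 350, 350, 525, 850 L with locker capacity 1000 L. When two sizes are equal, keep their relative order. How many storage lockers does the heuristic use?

Sorted descending: 850, 775, 750, 550, 525, 525, 500, 425, 425, 350, 350, 325.
  850 → locker 1 (new)  [load 850/1000]
  775 → locker 2 (new)  [load 775/1000]
  750 → locker 3 (new)  [load 750/1000]
  550 → locker 4 (new)  [load 550/1000]
  525 → locker 5 (new)  [load 525/1000]
  525 → locker 6 (new)  [load 525/1000]
  500 → locker 7 (new)  [load 500/1000]
  425 → locker 4  [load 975/1000]
  425 → locker 5  [load 950/1000]
  350 → locker 6  [load 875/1000]
  350 → locker 7  [load 850/1000]
  325 → locker 8 (new)  [load 325/1000]
8 storage lockers opened.

8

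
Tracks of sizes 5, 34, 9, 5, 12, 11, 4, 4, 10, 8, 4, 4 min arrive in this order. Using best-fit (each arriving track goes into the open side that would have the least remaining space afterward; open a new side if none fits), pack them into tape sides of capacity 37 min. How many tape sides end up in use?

4

  5 → side 1 (new)  [load 5/37]
  34 → side 2 (new)  [load 34/37]
  9 → side 1  [load 14/37]
  5 → side 1  [load 19/37]
  12 → side 1  [load 31/37]
  11 → side 3 (new)  [load 11/37]
  4 → side 1  [load 35/37]
  4 → side 3  [load 15/37]
  10 → side 3  [load 25/37]
  8 → side 3  [load 33/37]
  4 → side 3  [load 37/37]
  4 → side 4 (new)  [load 4/37]
4 tape sides opened.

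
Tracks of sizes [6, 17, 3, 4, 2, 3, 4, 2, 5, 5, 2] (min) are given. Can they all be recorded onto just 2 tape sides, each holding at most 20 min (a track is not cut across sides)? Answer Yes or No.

Total = 53 min; ⌈53/20⌉ = 3.
At least 3 tape sides are required, but only 2 are allowed.

No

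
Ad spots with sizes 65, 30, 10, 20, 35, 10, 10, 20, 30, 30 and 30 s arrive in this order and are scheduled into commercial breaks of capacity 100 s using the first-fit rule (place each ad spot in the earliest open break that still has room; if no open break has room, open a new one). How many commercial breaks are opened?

  65 → break 1 (new)  [load 65/100]
  30 → break 1  [load 95/100]
  10 → break 2 (new)  [load 10/100]
  20 → break 2  [load 30/100]
  35 → break 2  [load 65/100]
  10 → break 2  [load 75/100]
  10 → break 2  [load 85/100]
  20 → break 3 (new)  [load 20/100]
  30 → break 3  [load 50/100]
  30 → break 3  [load 80/100]
  30 → break 4 (new)  [load 30/100]
4 commercial breaks opened.

4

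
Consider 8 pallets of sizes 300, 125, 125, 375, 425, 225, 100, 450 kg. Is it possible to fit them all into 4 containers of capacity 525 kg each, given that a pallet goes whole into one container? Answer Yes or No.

No

Total = 2125 kg; ⌈2125/525⌉ = 5.
At least 5 containers are required, but only 4 are allowed.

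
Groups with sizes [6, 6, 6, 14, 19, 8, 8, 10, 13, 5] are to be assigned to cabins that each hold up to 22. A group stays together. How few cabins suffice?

5

Total = 19 + 14 + 13 + 10 + 8 + 8 + 6 + 6 + 6 + 5 = 95.
Lower bound: ⌈95/22⌉ = 5 cabins.
A packing using 5 cabins:
  cabin 1: 19 = 19
  cabin 2: 14 + 8 = 22
  cabin 3: 13 + 8 = 21
  cabin 4: 10 + 6 + 6 = 22
  cabin 5: 6 + 5 = 11
This matches the lower bound, so 5 is optimal.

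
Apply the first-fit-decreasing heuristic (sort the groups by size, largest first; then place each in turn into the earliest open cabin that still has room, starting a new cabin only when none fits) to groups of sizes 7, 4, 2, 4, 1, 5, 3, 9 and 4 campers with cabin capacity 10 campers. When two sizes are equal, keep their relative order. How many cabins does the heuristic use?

4

Sorted descending: 9, 7, 5, 4, 4, 4, 3, 2, 1.
  9 → cabin 1 (new)  [load 9/10]
  7 → cabin 2 (new)  [load 7/10]
  5 → cabin 3 (new)  [load 5/10]
  4 → cabin 3  [load 9/10]
  4 → cabin 4 (new)  [load 4/10]
  4 → cabin 4  [load 8/10]
  3 → cabin 2  [load 10/10]
  2 → cabin 4  [load 10/10]
  1 → cabin 1  [load 10/10]
4 cabins opened.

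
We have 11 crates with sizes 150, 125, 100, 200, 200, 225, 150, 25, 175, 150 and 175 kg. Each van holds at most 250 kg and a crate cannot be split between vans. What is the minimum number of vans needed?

Total = 225 + 200 + 200 + 175 + 175 + 150 + 150 + 150 + 125 + 100 + 25 = 1675 kg.
Lower bound: ⌈1675/250⌉ = 7 vans.
Also, 8 crates each exceed 125 kg, and no two of those can share a van, so at least 8 vans are needed.
A packing using 9 vans:
  van 1: 225 + 25 = 250
  van 2: 200 = 200
  van 3: 200 = 200
  van 4: 175 = 175
  van 5: 175 = 175
  van 6: 150 + 100 = 250
  van 7: 150 = 150
  van 8: 150 = 150
  van 9: 125 = 125
No arrangement into 8 vans stays within capacity, so 9 is optimal.

9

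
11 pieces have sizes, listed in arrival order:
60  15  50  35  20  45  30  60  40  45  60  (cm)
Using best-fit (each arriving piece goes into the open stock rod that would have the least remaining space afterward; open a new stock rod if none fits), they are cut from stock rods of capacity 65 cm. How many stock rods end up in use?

  60 → stock rod 1 (new)  [load 60/65]
  15 → stock rod 2 (new)  [load 15/65]
  50 → stock rod 2  [load 65/65]
  35 → stock rod 3 (new)  [load 35/65]
  20 → stock rod 3  [load 55/65]
  45 → stock rod 4 (new)  [load 45/65]
  30 → stock rod 5 (new)  [load 30/65]
  60 → stock rod 6 (new)  [load 60/65]
  40 → stock rod 7 (new)  [load 40/65]
  45 → stock rod 8 (new)  [load 45/65]
  60 → stock rod 9 (new)  [load 60/65]
9 stock rods opened.

9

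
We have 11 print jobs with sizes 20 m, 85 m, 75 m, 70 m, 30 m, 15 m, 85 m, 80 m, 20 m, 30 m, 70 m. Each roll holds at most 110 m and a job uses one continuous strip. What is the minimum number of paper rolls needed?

6

Total = 85 + 85 + 80 + 75 + 70 + 70 + 30 + 30 + 20 + 20 + 15 = 580 m.
Lower bound: ⌈580/110⌉ = 6 paper rolls.
A packing using 6 paper rolls:
  roll 1: 85 + 20 = 105
  roll 2: 85 + 20 = 105
  roll 3: 80 + 30 = 110
  roll 4: 75 + 30 = 105
  roll 5: 70 + 15 = 85
  roll 6: 70 = 70
This matches the lower bound, so 6 is optimal.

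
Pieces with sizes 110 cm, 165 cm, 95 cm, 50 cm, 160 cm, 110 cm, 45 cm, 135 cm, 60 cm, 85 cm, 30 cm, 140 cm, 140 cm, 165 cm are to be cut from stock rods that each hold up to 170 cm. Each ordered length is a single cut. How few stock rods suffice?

Total = 165 + 165 + 160 + 140 + 140 + 135 + 110 + 110 + 95 + 85 + 60 + 50 + 45 + 30 = 1490 cm.
Lower bound: ⌈1490/170⌉ = 9 stock rods.
A packing using 10 stock rods:
  stock rod 1: 165 = 165
  stock rod 2: 165 = 165
  stock rod 3: 160 = 160
  stock rod 4: 140 + 30 = 170
  stock rod 5: 140 = 140
  stock rod 6: 135 = 135
  stock rod 7: 110 + 60 = 170
  stock rod 8: 110 + 50 = 160
  stock rod 9: 95 + 45 = 140
  stock rod 10: 85 = 85
No arrangement into 9 stock rods stays within capacity, so 10 is optimal.

10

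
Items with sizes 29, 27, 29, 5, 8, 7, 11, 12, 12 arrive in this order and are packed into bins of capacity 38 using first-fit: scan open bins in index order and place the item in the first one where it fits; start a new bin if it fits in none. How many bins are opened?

4

  29 → bin 1 (new)  [load 29/38]
  27 → bin 2 (new)  [load 27/38]
  29 → bin 3 (new)  [load 29/38]
  5 → bin 1  [load 34/38]
  8 → bin 2  [load 35/38]
  7 → bin 3  [load 36/38]
  11 → bin 4 (new)  [load 11/38]
  12 → bin 4  [load 23/38]
  12 → bin 4  [load 35/38]
4 bins opened.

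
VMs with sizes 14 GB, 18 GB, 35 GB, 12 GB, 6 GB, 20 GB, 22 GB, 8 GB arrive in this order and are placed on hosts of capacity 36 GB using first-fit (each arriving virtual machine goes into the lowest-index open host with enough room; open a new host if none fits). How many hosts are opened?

5

  14 → host 1 (new)  [load 14/36]
  18 → host 1  [load 32/36]
  35 → host 2 (new)  [load 35/36]
  12 → host 3 (new)  [load 12/36]
  6 → host 3  [load 18/36]
  20 → host 4 (new)  [load 20/36]
  22 → host 5 (new)  [load 22/36]
  8 → host 3  [load 26/36]
5 hosts opened.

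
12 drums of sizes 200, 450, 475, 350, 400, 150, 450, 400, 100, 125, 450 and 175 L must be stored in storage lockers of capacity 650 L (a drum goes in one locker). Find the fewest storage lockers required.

7

Total = 475 + 450 + 450 + 450 + 400 + 400 + 350 + 200 + 175 + 150 + 125 + 100 = 3725 L.
Lower bound: ⌈3725/650⌉ = 6 storage lockers.
Also, 7 drums each exceed 325 L, and no two of those can share a locker, so at least 7 storage lockers are needed.
A packing using 7 storage lockers:
  locker 1: 475 + 175 = 650
  locker 2: 450 + 200 = 650
  locker 3: 450 + 150 = 600
  locker 4: 450 + 125 = 575
  locker 5: 400 + 100 = 500
  locker 6: 400 = 400
  locker 7: 350 = 350
This matches the lower bound, so 7 is optimal.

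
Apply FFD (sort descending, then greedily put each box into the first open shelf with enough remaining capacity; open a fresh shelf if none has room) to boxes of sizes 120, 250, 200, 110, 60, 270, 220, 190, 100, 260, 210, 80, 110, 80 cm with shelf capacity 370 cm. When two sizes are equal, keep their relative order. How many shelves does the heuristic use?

Sorted descending: 270, 260, 250, 220, 210, 200, 190, 120, 110, 110, 100, 80, 80, 60.
  270 → shelf 1 (new)  [load 270/370]
  260 → shelf 2 (new)  [load 260/370]
  250 → shelf 3 (new)  [load 250/370]
  220 → shelf 4 (new)  [load 220/370]
  210 → shelf 5 (new)  [load 210/370]
  200 → shelf 6 (new)  [load 200/370]
  190 → shelf 7 (new)  [load 190/370]
  120 → shelf 3  [load 370/370]
  110 → shelf 2  [load 370/370]
  110 → shelf 4  [load 330/370]
  100 → shelf 1  [load 370/370]
  80 → shelf 5  [load 290/370]
  80 → shelf 5  [load 370/370]
  60 → shelf 6  [load 260/370]
7 shelves opened.

7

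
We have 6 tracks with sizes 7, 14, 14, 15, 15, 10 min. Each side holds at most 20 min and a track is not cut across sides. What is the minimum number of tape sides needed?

5

Total = 15 + 15 + 14 + 14 + 10 + 7 = 75 min.
Lower bound: ⌈75/20⌉ = 4 tape sides.
A packing using 5 tape sides:
  side 1: 15 = 15
  side 2: 15 = 15
  side 3: 14 = 14
  side 4: 14 = 14
  side 5: 10 + 7 = 17
No arrangement into 4 tape sides stays within capacity, so 5 is optimal.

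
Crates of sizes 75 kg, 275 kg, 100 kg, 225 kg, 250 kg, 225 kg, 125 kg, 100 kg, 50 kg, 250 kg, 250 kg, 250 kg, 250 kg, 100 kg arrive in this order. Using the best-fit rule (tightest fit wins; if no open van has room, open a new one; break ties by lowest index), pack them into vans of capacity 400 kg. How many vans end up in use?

8

  75 → van 1 (new)  [load 75/400]
  275 → van 1  [load 350/400]
  100 → van 2 (new)  [load 100/400]
  225 → van 2  [load 325/400]
  250 → van 3 (new)  [load 250/400]
  225 → van 4 (new)  [load 225/400]
  125 → van 3  [load 375/400]
  100 → van 4  [load 325/400]
  50 → van 1  [load 400/400]
  250 → van 5 (new)  [load 250/400]
  250 → van 6 (new)  [load 250/400]
  250 → van 7 (new)  [load 250/400]
  250 → van 8 (new)  [load 250/400]
  100 → van 5  [load 350/400]
8 vans opened.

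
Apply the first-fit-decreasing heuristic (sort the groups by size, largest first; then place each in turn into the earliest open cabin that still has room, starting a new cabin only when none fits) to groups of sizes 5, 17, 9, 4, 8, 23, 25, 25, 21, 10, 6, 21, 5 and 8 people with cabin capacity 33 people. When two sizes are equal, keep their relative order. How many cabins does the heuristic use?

6

Sorted descending: 25, 25, 23, 21, 21, 17, 10, 9, 8, 8, 6, 5, 5, 4.
  25 → cabin 1 (new)  [load 25/33]
  25 → cabin 2 (new)  [load 25/33]
  23 → cabin 3 (new)  [load 23/33]
  21 → cabin 4 (new)  [load 21/33]
  21 → cabin 5 (new)  [load 21/33]
  17 → cabin 6 (new)  [load 17/33]
  10 → cabin 3  [load 33/33]
  9 → cabin 4  [load 30/33]
  8 → cabin 1  [load 33/33]
  8 → cabin 2  [load 33/33]
  6 → cabin 5  [load 27/33]
  5 → cabin 5  [load 32/33]
  5 → cabin 6  [load 22/33]
  4 → cabin 6  [load 26/33]
6 cabins opened.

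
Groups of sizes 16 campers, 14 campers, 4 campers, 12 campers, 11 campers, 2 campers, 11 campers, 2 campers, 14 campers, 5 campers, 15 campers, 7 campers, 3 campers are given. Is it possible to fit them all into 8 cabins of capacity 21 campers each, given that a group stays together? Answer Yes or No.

A valid assignment using 7 cabins:
  cabin 1: 16 + 5 = 21
  cabin 2: 15 + 4 + 2 = 21
  cabin 3: 14 + 7 = 21
  cabin 4: 14 + 3 + 2 = 19
  cabin 5: 12 = 12
  cabin 6: 11 = 11
  cabin 7: 11 = 11
That uses only 7 ≤ 8, so 8 cabins are enough.

Yes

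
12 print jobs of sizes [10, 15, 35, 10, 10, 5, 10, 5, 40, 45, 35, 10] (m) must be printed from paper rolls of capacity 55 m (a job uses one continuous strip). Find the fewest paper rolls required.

Total = 45 + 40 + 35 + 35 + 15 + 10 + 10 + 10 + 10 + 10 + 5 + 5 = 230 m.
Lower bound: ⌈230/55⌉ = 5 paper rolls.
A packing using 5 paper rolls:
  roll 1: 45 + 10 = 55
  roll 2: 40 + 15 = 55
  roll 3: 35 + 10 + 10 = 55
  roll 4: 35 + 10 + 10 = 55
  roll 5: 5 + 5 = 10
This matches the lower bound, so 5 is optimal.

5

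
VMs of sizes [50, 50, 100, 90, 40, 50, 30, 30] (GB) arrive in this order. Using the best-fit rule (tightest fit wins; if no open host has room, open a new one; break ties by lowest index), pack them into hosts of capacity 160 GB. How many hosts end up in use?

  50 → host 1 (new)  [load 50/160]
  50 → host 1  [load 100/160]
  100 → host 2 (new)  [load 100/160]
  90 → host 3 (new)  [load 90/160]
  40 → host 1  [load 140/160]
  50 → host 2  [load 150/160]
  30 → host 3  [load 120/160]
  30 → host 3  [load 150/160]
3 hosts opened.

3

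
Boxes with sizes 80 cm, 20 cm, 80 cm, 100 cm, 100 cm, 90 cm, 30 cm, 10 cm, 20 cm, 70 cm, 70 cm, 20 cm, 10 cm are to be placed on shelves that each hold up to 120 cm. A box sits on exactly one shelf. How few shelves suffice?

Total = 100 + 100 + 90 + 80 + 80 + 70 + 70 + 30 + 20 + 20 + 20 + 10 + 10 = 700 cm.
Lower bound: ⌈700/120⌉ = 6 shelves.
Also, 7 boxes each exceed 60 cm, and no two of those can share a shelf, so at least 7 shelves are needed.
A packing using 7 shelves:
  shelf 1: 100 + 20 = 120
  shelf 2: 100 + 20 = 120
  shelf 3: 90 + 30 = 120
  shelf 4: 80 + 20 + 10 + 10 = 120
  shelf 5: 80 = 80
  shelf 6: 70 = 70
  shelf 7: 70 = 70
This matches the lower bound, so 7 is optimal.

7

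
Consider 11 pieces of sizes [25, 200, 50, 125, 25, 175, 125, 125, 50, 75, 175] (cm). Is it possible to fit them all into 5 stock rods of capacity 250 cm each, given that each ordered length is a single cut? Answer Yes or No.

A valid assignment using 5 stock rods:
  stock rod 1: 200 + 50 = 250
  stock rod 2: 175 + 75 = 250
  stock rod 3: 175 + 50 + 25 = 250
  stock rod 4: 125 + 125 = 250
  stock rod 5: 125 + 25 = 150
Every load is within 250 cm, so 5 stock rods suffice.

Yes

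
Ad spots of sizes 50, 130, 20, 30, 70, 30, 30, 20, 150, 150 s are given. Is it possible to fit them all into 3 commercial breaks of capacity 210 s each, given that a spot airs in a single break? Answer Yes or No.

No

Total = 680 s; ⌈680/210⌉ = 4.
At least 4 commercial breaks are required, but only 3 are allowed.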